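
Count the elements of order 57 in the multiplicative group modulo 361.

36

φ(361) = φ(19^2) = 19·(19−1) = 342 = 2 · 3^2 · 19.
(Z/361Z)^× is cyclic (|G| = 342); a cyclic group of order m has exactly φ(d) elements of each order d | m, and none otherwise.
57 = 3 · 19 divides 342, and φ(57) = 36.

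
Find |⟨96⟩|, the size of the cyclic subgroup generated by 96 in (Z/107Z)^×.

106

The order of 96 must divide φ(107) = 107 − 1 = 106 = 2 · 53.
Divisors of 106: 1, 2, 53, 106.
Compute 96^d (mod 107) for the divisors d until we hit 1:
96^1 ≡ 96
96^2 ≡ 14
96^53 ≡ 106
96^106 ≡ 1
The smallest such exponent is 106, so the order of 96 is 106.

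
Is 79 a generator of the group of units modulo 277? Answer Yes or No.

φ(277) = 277 − 1 = 276 = 2^2 · 3 · 23.
An element g generates (Z/277Z)^× iff g^(276/q) ≢ 1 (mod 277) for each prime q ∈ {2, 3, 23}.
79^138 ≡ 1 (mod 277)  [q = 2: ≡ 1 ✗]
79^92 ≡ 160 (mod 277)  [q = 3: ≢ 1 ✓]
79^12 ≡ 27 (mod 277)  [q = 23: ≢ 1 ✓]
Since 79^138 ≡ 1, the order of 79 divides 138 < 276, so 79 is not a primitive root.

No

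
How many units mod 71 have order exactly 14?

6

φ(71) = 71 − 1 = 70 = 2 · 5 · 7.
(Z/71Z)^× is cyclic (|G| = 70); a cyclic group of order m has exactly φ(d) elements of each order d | m, and none otherwise.
14 = 2 · 7 divides 70, and φ(14) = 6.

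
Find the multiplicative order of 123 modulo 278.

138

Since 123 ∈ (Z/278Z)^×, its order divides φ(278) = φ(2)·φ(139) = 1·138 = 138 = 2 · 3 · 23.
Divisors of 138: 1, 2, 3, 6, 23, 46, 69, 138.
Evaluate successive powers at the divisors of 138:
123^1 ≡ 123
123^2 ≡ 117
123^3 ≡ 213
123^6 ≡ 55
123^23 ≡ 97
123^46 ≡ 235
123^69 ≡ 277
123^138 ≡ 1
The smallest such exponent is 138, so the order of 123 is 138.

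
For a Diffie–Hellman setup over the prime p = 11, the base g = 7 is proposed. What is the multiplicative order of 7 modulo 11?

By Lagrange's theorem, ord_11(7) divides φ(11) = 11 − 1 = 10 = 2 · 5.
Divisors of 10: 1, 2, 5, 10.
Compute 7^d (mod 11) for the divisors d until we hit 1:
7^1 ≡ 7
7^2 ≡ 5
7^5 ≡ 10
7^10 ≡ 1
The smallest such exponent is 10, so the order of 7 is 10.

10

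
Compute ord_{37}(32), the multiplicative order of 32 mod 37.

36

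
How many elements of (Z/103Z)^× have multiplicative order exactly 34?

16

φ(103) = 103 − 1 = 102 = 2 · 3 · 17.
Since (Z/103Z)^× is cyclic of order 102, the number of elements of order d is φ(d) when d | 102 and 0 otherwise.
34 = 2 · 17 divides 102, and φ(34) = 16.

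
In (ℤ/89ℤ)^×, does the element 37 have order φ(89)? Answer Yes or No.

No

φ(89) = 89 − 1 = 88 = 2^3 · 11.
37 is a primitive root mod 89 iff 37^(φ(89)/q) ≢ 1 for every prime q | φ(89), i.e. q ∈ {2, 11}.
37^44 ≡ 88 (mod 89)  [q = 2: ≢ 1 ✓]
37^8 ≡ 1 (mod 89)  [q = 11: ≡ 1 ✗]
The check at q = 11 fails, so 37 generates a proper subgroup.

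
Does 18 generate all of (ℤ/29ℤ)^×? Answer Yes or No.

Yes

φ(29) = 29 − 1 = 28 = 2^2 · 7.
An element g generates (Z/29Z)^× iff g^(28/q) ≢ 1 (mod 29) for each prime q ∈ {2, 7}.
18^14 ≡ 28 (mod 29)  [q = 2: ≢ 1 ✓]
18^4 ≡ 25 (mod 29)  [q = 7: ≢ 1 ✓]
Every test exponent gives a nontrivial residue, hence 18 generates the full group.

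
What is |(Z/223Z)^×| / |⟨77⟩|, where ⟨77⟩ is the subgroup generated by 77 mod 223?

1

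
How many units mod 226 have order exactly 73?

φ(226) = φ(2)·φ(113) = 1·112 = 112 = 2^4 · 7.
(Z/226Z)^× is cyclic (|G| = 112); a cyclic group of order m has exactly φ(d) elements of each order d | m, and none otherwise.
Since 73 ∤ 112, the count is 0.

0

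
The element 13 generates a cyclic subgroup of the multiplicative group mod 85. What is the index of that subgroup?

ord(13) | φ(85) = φ(5·17) = (5−1)·(17−1) = 4·16 = 64 = 2^6.
Divisors of 64: 1, 2, 4, 8, 16, 32, 64.
Evaluate successive powers at the divisors of 64:
13^1 ≡ 13 (mod 85)
13^2 ≡ 84 (mod 85)
13^4 ≡ 1 (mod 85) ✓
So ord_85(13) = 4, hence |⟨13⟩| = 4.
Index = |(Z/85Z)^×| / |⟨13⟩| = 64 / 4 = 16.

16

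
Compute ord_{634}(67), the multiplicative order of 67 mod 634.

79

Since 67 ∈ (Z/634Z)^×, its order divides φ(634) = φ(2)·φ(317) = 1·316 = 316 = 2^2 · 79.
Divisors of 316: 1, 2, 4, 79, 158, 316.
Compute 67^d (mod 634) for the divisors d until we hit 1:
67^1 ≡ 67
67^2 ≡ 51
67^4 ≡ 65
67^79 ≡ 1
Therefore the multiplicative order of 67 modulo 634 is 79.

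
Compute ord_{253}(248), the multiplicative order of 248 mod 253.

110

Since 248 ∈ (Z/253Z)^×, its order divides φ(253) = φ(11·23) = (11−1)·(23−1) = 10·22 = 220 = 2^2 · 5 · 11.
Divisors of 220: 1, 2, 4, 5, 10, 11, 20, 22, 44, 55, 110, 220.
Check 248^d mod 253 for each divisor in increasing order:
248^1 ≡ 248 (mod 253)
248^2 ≡ 25 (mod 253)
248^4 ≡ 119 (mod 253)
248^5 ≡ 164 (mod 253)
248^10 ≡ 78 (mod 253)
248^11 ≡ 116 (mod 253)
248^20 ≡ 12 (mod 253)
248^22 ≡ 47 (mod 253)
248^44 ≡ 185 (mod 253)
248^55 ≡ 208 (mod 253)
248^110 ≡ 1 (mod 253) ✓
Hence ord(248) = 110.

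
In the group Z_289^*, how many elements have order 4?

φ(289) = φ(17^2) = 17·(17−1) = 272 = 2^4 · 17.
(Z/289Z)^× is cyclic (|G| = 272); a cyclic group of order m has exactly φ(d) elements of each order d | m, and none otherwise.
4 = 2^2 divides 272, and φ(4) = 2.

2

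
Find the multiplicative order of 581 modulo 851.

33

The order of 581 must divide φ(851) = φ(23·37) = (23−1)·(37−1) = 22·36 = 792 = 2^3 · 3^2 · 11.
Divisors of 792: 1, 2, 3, 4, 6, 8, 9, 11, 12, 18, 22, 24, 33, 36, 44, 66, 72, 88, 99, 132, 198, 264, 396, 792.
Compute 581^d (mod 851) for the divisors d until we hit 1:
581^1 ≡ 581 (mod 851)
581^2 ≡ 565 (mod 851)
581^3 ≡ 630 (mod 851)
581^4 ≡ 100 (mod 851)
581^6 ≡ 334 (mod 851)
581^8 ≡ 639 (mod 851)
581^9 ≡ 223 (mod 851)
581^11 ≡ 47 (mod 851)
581^12 ≡ 75 (mod 851)
581^18 ≡ 371 (mod 851)
581^22 ≡ 507 (mod 851)
581^24 ≡ 519 (mod 851)
581^33 ≡ 1 (mod 851) ✓
Hence ord(581) = 33.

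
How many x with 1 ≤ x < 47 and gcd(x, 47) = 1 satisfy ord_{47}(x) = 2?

1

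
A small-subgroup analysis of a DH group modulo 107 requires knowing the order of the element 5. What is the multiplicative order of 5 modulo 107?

By Lagrange's theorem, ord_107(5) divides φ(107) = 107 − 1 = 106 = 2 · 53.
Divisors of 106: 1, 2, 53, 106.
Compute 5^d (mod 107) for the divisors d until we hit 1:
5^1 ≡ 5 (mod 107)
5^2 ≡ 25 (mod 107)
5^53 ≡ 106 (mod 107)
5^106 ≡ 1 (mod 107) ✓
Hence ord(5) = 106.

106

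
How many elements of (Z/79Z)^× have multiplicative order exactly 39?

24

φ(79) = 79 − 1 = 78 = 2 · 3 · 13.
Since (Z/79Z)^× is cyclic of order 78, the number of elements of order d is φ(d) when d | 78 and 0 otherwise.
39 = 3 · 13 divides 78, and φ(39) = 24.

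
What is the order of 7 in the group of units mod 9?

3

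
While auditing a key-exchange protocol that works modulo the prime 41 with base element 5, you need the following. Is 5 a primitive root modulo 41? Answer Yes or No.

φ(41) = 41 − 1 = 40 = 2^3 · 5.
An element g generates (Z/41Z)^× iff g^(40/q) ≢ 1 (mod 41) for each prime q ∈ {2, 5}.
5^20 ≡ 1 (mod 41)  [q = 2: ≡ 1 ✗]
5^8 ≡ 18 (mod 41)  [q = 5: ≢ 1 ✓]
Since 5^20 ≡ 1, the order of 5 divides 20 < 40, so 5 is not a primitive root.

No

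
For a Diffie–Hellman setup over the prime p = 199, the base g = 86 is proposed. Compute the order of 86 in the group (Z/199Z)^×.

99

By Lagrange's theorem, ord_199(86) divides φ(199) = 199 − 1 = 198 = 2 · 3^2 · 11.
Divisors of 198: 1, 2, 3, 6, 9, 11, 18, 22, 33, 66, 99, 198.
Evaluate successive powers at the divisors of 198:
86^1 ≡ 86 (mod 199)
86^2 ≡ 33 (mod 199)
86^3 ≡ 52 (mod 199)
86^6 ≡ 117 (mod 199)
86^9 ≡ 114 (mod 199)
86^11 ≡ 180 (mod 199)
86^18 ≡ 61 (mod 199)
86^22 ≡ 162 (mod 199)
86^33 ≡ 106 (mod 199)
86^66 ≡ 92 (mod 199)
86^99 ≡ 1 (mod 199) ✓
Therefore the multiplicative order of 86 modulo 199 is 99.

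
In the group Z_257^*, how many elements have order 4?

φ(257) = 257 − 1 = 256 = 2^8.
Since (Z/257Z)^× is cyclic of order 256, the number of elements of order d is φ(d) when d | 256 and 0 otherwise.
4 = 2^2 divides 256, and φ(4) = 2.

2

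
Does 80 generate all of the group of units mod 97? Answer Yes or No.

Yes

φ(97) = 97 − 1 = 96 = 2^5 · 3.
An element g generates (Z/97Z)^× iff g^(96/q) ≢ 1 (mod 97) for each prime q ∈ {2, 3}.
80^48 ≡ 96 (mod 97)  [q = 2: ≢ 1 ✓]
80^32 ≡ 61 (mod 97)  [q = 3: ≢ 1 ✓]
All checks pass, so 80 has order 96 and is a primitive root modulo 97.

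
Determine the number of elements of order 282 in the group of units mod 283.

92

φ(283) = 283 − 1 = 282 = 2 · 3 · 47.
Since (Z/283Z)^× is cyclic of order 282, the number of elements of order d is φ(d) when d | 282 and 0 otherwise.
282 = 2 · 3 · 47 divides 282, and φ(282) = 92.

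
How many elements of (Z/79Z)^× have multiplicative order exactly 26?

φ(79) = 79 − 1 = 78 = 2 · 3 · 13.
(Z/79Z)^× is cyclic (|G| = 78); a cyclic group of order m has exactly φ(d) elements of each order d | m, and none otherwise.
26 = 2 · 13 divides 78, and φ(26) = 12.

12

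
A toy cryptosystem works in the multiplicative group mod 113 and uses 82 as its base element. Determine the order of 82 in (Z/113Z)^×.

ord(82) | φ(113) = 113 − 1 = 112 = 2^4 · 7.
Divisors of 112: 1, 2, 4, 7, 8, 14, 16, 28, 56, 112.
Evaluate successive powers at the divisors of 112:
82^1 ≡ 82 (mod 113)
82^2 ≡ 57 (mod 113)
82^4 ≡ 85 (mod 113)
82^7 ≡ 95 (mod 113)
82^8 ≡ 106 (mod 113)
82^14 ≡ 98 (mod 113)
82^16 ≡ 49 (mod 113)
82^28 ≡ 112 (mod 113)
82^56 ≡ 1 (mod 113) ✓
Hence ord(82) = 56.

56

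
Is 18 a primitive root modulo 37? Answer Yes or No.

φ(37) = 37 − 1 = 36 = 2^2 · 3^2.
Test 18^(36/q) mod 37 for each prime factor q of 36:
18^18 ≡ 36 (mod 37)  [q = 2: ≢ 1 ✓]
18^12 ≡ 10 (mod 37)  [q = 3: ≢ 1 ✓]
Every test exponent gives a nontrivial residue, hence 18 generates the full group.

Yes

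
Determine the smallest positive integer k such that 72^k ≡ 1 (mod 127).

The order of 72 must divide φ(127) = 127 − 1 = 126 = 2 · 3^2 · 7.
Divisors of 126: 1, 2, 3, 6, 7, 9, 14, 18, 21, 42, 63, 126.
Test each divisor d:
72^1 ≡ 72 (mod 127)
72^2 ≡ 104 (mod 127)
72^3 ≡ 122 (mod 127)
72^6 ≡ 25 (mod 127)
72^7 ≡ 22 (mod 127)
72^9 ≡ 2 (mod 127)
72^14 ≡ 103 (mod 127)
72^18 ≡ 4 (mod 127)
72^21 ≡ 107 (mod 127)
72^42 ≡ 19 (mod 127)
72^63 ≡ 1 (mod 127) ✓
The smallest such exponent is 63, so the order of 72 is 63.

63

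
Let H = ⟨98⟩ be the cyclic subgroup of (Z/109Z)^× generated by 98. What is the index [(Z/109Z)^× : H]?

1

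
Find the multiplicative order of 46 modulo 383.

191

By Lagrange's theorem, ord_383(46) divides φ(383) = 383 − 1 = 382 = 2 · 191.
Divisors of 382: 1, 2, 191, 382.
Test each divisor d:
46^1 ≡ 46
46^2 ≡ 201
46^191 ≡ 1
The smallest such exponent is 191, so the order of 46 is 191.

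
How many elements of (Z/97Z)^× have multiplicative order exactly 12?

4

φ(97) = 97 − 1 = 96 = 2^5 · 3.
In a cyclic group of order 96, there are φ(d) elements of order d for each divisor d of 96, and zero for non-divisors.
12 = 2^2 · 3 divides 96, and φ(12) = 4.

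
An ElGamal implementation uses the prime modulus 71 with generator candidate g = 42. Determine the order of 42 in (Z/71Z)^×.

70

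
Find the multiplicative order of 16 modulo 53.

13

By Lagrange's theorem, ord_53(16) divides φ(53) = 53 − 1 = 52 = 2^2 · 13.
Divisors of 52: 1, 2, 4, 13, 26, 52.
Check 16^d mod 53 for each divisor in increasing order:
16^1 ≡ 16 (mod 53)
16^2 ≡ 44 (mod 53)
16^4 ≡ 28 (mod 53)
16^13 ≡ 1 (mod 53) ✓
Therefore the multiplicative order of 16 modulo 53 is 13.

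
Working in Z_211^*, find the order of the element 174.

210

Since 174 ∈ (Z/211Z)^×, its order divides φ(211) = 211 − 1 = 210 = 2 · 3 · 5 · 7.
Divisors of 210: 1, 2, 3, 5, 6, 7, 10, 14, 15, 21, 30, 35, 42, 70, 105, 210.
Evaluate successive powers at the divisors of 210:
174^1 ≡ 174 (mod 211)
174^2 ≡ 103 (mod 211)
174^3 ≡ 198 (mod 211)
174^5 ≡ 138 (mod 211)
174^6 ≡ 169 (mod 211)
174^7 ≡ 77 (mod 211)
174^10 ≡ 54 (mod 211)
174^14 ≡ 21 (mod 211)
174^15 ≡ 67 (mod 211)
174^21 ≡ 140 (mod 211)
174^30 ≡ 58 (mod 211)
174^35 ≡ 197 (mod 211)
174^42 ≡ 188 (mod 211)
174^70 ≡ 196 (mod 211)
174^105 ≡ 210 (mod 211)
174^210 ≡ 1 (mod 211) ✓
Therefore the multiplicative order of 174 modulo 211 is 210.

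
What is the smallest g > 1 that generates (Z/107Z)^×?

2

φ(107) = 107 − 1 = 106 = 2 · 53.
g is a primitive root iff g^(106/q) ≢ 1 (mod 107) for each prime q ∈ {2, 53}.
g = 2: 2^53 ≡ 106; 2^2 ≡ 4 — none is 1, so 2 is a primitive root.
So 2 is the smallest generator of (Z/107Z)^×.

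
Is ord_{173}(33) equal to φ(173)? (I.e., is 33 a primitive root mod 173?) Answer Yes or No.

No

φ(173) = 173 − 1 = 172 = 2^2 · 43.
An element g generates (Z/173Z)^× iff g^(172/q) ≢ 1 (mod 173) for each prime q ∈ {2, 43}.
33^86 ≡ 1 (mod 173)  [q = 2: ≡ 1 ✗]
33^4 ≡ 6 (mod 173)  [q = 43: ≢ 1 ✓]
The check at q = 2 fails, so 33 generates a proper subgroup.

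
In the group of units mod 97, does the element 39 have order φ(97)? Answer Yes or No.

Yes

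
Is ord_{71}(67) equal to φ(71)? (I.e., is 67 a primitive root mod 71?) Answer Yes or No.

φ(71) = 71 − 1 = 70 = 2 · 5 · 7.
An element g generates (Z/71Z)^× iff g^(70/q) ≢ 1 (mod 71) for each prime q ∈ {2, 5, 7}.
67^35 ≡ 70 (mod 71)  [q = 2: ≢ 1 ✓]
67^14 ≡ 5 (mod 71)  [q = 5: ≢ 1 ✓]
67^10 ≡ 48 (mod 71)  [q = 7: ≢ 1 ✓]
Every test exponent gives a nontrivial residue, hence 67 generates the full group.

Yes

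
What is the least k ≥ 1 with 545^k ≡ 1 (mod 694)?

The order of 545 must divide φ(694) = φ(2)·φ(347) = 1·346 = 346 = 2 · 173.
Divisors of 346: 1, 2, 173, 346.
Evaluate successive powers at the divisors of 346:
545^1 ≡ 545 (mod 694)
545^2 ≡ 687 (mod 694)
545^173 ≡ 693 (mod 694)
545^346 ≡ 1 (mod 694) ✓
Therefore the multiplicative order of 545 modulo 694 is 346.

346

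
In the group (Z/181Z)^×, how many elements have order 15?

8

φ(181) = 181 − 1 = 180 = 2^2 · 3^2 · 5.
Since (Z/181Z)^× is cyclic of order 180, the number of elements of order d is φ(d) when d | 180 and 0 otherwise.
15 = 3 · 5 divides 180, and φ(15) = 8.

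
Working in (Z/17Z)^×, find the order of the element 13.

4

Since 13 ∈ (Z/17Z)^×, its order divides φ(17) = 17 − 1 = 16 = 2^4.
Divisors of 16: 1, 2, 4, 8, 16.
Compute 13^d (mod 17) for the divisors d until we hit 1:
13^1 ≡ 13
13^2 ≡ 16
13^4 ≡ 1
Hence ord(13) = 4.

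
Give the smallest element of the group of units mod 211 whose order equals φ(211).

φ(211) = 211 − 1 = 210 = 2 · 3 · 5 · 7.
Test candidates g = 2, 3, … against the prime factors q ∈ {2, 3, 5, 7} of φ(211): g is a generator iff g^(210/q) ≢ 1 for every such q.
g = 2: 2^105 ≡ 210; 2^70 ≡ 196; 2^42 ≡ 107; 2^30 ≡ 171 — none is 1, so 2 is a primitive root.
So 2 is the smallest generator of (Z/211Z)^×.

2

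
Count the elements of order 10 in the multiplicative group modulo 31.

φ(31) = 31 − 1 = 30 = 2 · 3 · 5.
(Z/31Z)^× is cyclic (|G| = 30); a cyclic group of order m has exactly φ(d) elements of each order d | m, and none otherwise.
10 = 2 · 5 divides 30, and φ(10) = 4.

4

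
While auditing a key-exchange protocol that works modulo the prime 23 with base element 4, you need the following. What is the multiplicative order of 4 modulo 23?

11

The order of 4 must divide φ(23) = 23 − 1 = 22 = 2 · 11.
Divisors of 22: 1, 2, 11, 22.
Test each divisor d:
4^1 ≡ 4 (mod 23)
4^2 ≡ 16 (mod 23)
4^11 ≡ 1 (mod 23) ✓
The smallest such exponent is 11, so the order of 4 is 11.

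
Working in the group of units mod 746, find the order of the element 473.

93

The order of 473 must divide φ(746) = φ(2)·φ(373) = 1·372 = 372 = 2^2 · 3 · 31.
Divisors of 372: 1, 2, 3, 4, 6, 12, 31, 62, 93, 124, 186, 372.
Evaluate successive powers at the divisors of 372:
473^1 ≡ 473
473^2 ≡ 675
473^3 ≡ 733
473^4 ≡ 565
473^6 ≡ 169
473^12 ≡ 213
473^31 ≡ 657
473^62 ≡ 461
473^93 ≡ 1
So ord_746(473) = 93.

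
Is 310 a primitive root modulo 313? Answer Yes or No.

No

φ(313) = 313 − 1 = 312 = 2^3 · 3 · 13.
It suffices to check that the order of 310 is not a proper divisor of 312: compute 310^(312/q) for q ∈ {2, 3, 13}.
310^156 ≡ 1 (mod 313)  [q = 2: ≡ 1 ✗]
310^104 ≡ 98 (mod 313)  [q = 3: ≢ 1 ✓]
310^24 ≡ 150 (mod 313)  [q = 13: ≢ 1 ✓]
310^156 ≡ 1 shows ord(310) | 156, strictly less than φ(313); not a primitive root.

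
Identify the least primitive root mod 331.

3

φ(331) = 331 − 1 = 330 = 2 · 3 · 5 · 11.
g is a primitive root iff g^(330/q) ≢ 1 (mod 331) for each prime q ∈ {2, 3, 5, 11}.
g = 2: 2^165 ≡ 330; 2^110 ≡ 299; 2^66 ≡ 64; 2^30 ≡ 1 — hits 1, so not a primitive root.
g = 3: 3^165 ≡ 330; 3^110 ≡ 299; 3^66 ≡ 64; 3^30 ≡ 270 — none is 1, so 3 is a primitive root.
So 3 is the smallest generator of (Z/331Z)^×.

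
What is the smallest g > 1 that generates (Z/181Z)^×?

2

φ(181) = 181 − 1 = 180 = 2^2 · 3^2 · 5.
g is a primitive root iff g^(180/q) ≢ 1 (mod 181) for each prime q ∈ {2, 3, 5}.
g = 2: 2^90 ≡ 180; 2^60 ≡ 48; 2^36 ≡ 59 — none is 1, so 2 is a primitive root.
The smallest primitive root modulo 181 is 2.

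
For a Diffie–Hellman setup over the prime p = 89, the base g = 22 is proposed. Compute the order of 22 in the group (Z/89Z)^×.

22

Since 22 ∈ (Z/89Z)^×, its order divides φ(89) = 89 − 1 = 88 = 2^3 · 11.
Divisors of 88: 1, 2, 4, 8, 11, 22, 44, 88.
Evaluate successive powers at the divisors of 88:
22^1 ≡ 22
22^2 ≡ 39
22^4 ≡ 8
22^8 ≡ 64
22^11 ≡ 88
22^22 ≡ 1
Hence ord(22) = 22.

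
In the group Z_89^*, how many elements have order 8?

4

φ(89) = 89 − 1 = 88 = 2^3 · 11.
(Z/89Z)^× is cyclic (|G| = 88); a cyclic group of order m has exactly φ(d) elements of each order d | m, and none otherwise.
8 = 2^3 divides 88, and φ(8) = 4.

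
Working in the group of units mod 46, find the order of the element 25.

The order of 25 must divide φ(46) = φ(2)·φ(23) = 1·22 = 22 = 2 · 11.
Divisors of 22: 1, 2, 11, 22.
Compute 25^d (mod 46) for the divisors d until we hit 1:
25^1 ≡ 25 (mod 46)
25^2 ≡ 27 (mod 46)
25^11 ≡ 1 (mod 46) ✓
Hence ord(25) = 11.

11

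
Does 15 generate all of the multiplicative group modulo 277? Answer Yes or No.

No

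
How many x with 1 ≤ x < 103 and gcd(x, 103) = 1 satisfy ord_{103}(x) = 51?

32

φ(103) = 103 − 1 = 102 = 2 · 3 · 17.
(Z/103Z)^× is cyclic (|G| = 102); a cyclic group of order m has exactly φ(d) elements of each order d | m, and none otherwise.
51 = 3 · 17 divides 102, and φ(51) = 32.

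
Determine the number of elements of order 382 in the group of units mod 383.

φ(383) = 383 − 1 = 382 = 2 · 191.
(Z/383Z)^× is cyclic (|G| = 382); a cyclic group of order m has exactly φ(d) elements of each order d | m, and none otherwise.
382 = 2 · 191 divides 382, and φ(382) = 190.

190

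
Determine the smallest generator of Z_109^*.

φ(109) = 109 − 1 = 108 = 2^2 · 3^3.
Test candidates g = 2, 3, … against the prime factors q ∈ {2, 3} of φ(109): g is a generator iff g^(108/q) ≢ 1 for every such q.
g = 2: 2^54 ≡ 108; 2^36 ≡ 1 — hits 1, so not a primitive root.
g = 3: 3^54 ≡ 1 — hits 1, so not a primitive root.
g = 4: 4^54 ≡ 1 — hits 1, so not a primitive root.
g = 5: 5^54 ≡ 1 — hits 1, so not a primitive root.
g = 6: 6^54 ≡ 108; 6^36 ≡ 63 — none is 1, so 6 is a primitive root.
The smallest primitive root modulo 109 is 6.

6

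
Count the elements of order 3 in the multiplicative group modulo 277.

φ(277) = 277 − 1 = 276 = 2^2 · 3 · 23.
(Z/277Z)^× is cyclic (|G| = 276); a cyclic group of order m has exactly φ(d) elements of each order d | m, and none otherwise.
3 | 276, and φ(3) = 3 − 1 = 2.

2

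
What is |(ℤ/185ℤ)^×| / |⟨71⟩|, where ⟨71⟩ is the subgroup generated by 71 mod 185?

16

ord(71) | φ(185) = φ(5·37) = (5−1)·(37−1) = 4·36 = 144 = 2^4 · 3^2.
Divisors of 144: 1, 2, 3, 4, 6, 8, 9, 12, 16, 18, 24, 36, 48, 72, 144.
Compute 71^d (mod 185) for the divisors d until we hit 1:
71^1 ≡ 71
71^2 ≡ 46
71^3 ≡ 121
71^4 ≡ 81
71^6 ≡ 26
71^8 ≡ 86
71^9 ≡ 1
Thus |⟨71⟩| = ord(71) = 9.
Index = |(Z/185Z)^×| / |⟨71⟩| = 144 / 9 = 16.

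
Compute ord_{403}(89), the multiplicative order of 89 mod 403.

60

The order of 89 must divide φ(403) = φ(13·31) = (13−1)·(31−1) = 12·30 = 360 = 2^3 · 3^2 · 5.
Divisors of 360: 1, 2, 3, 4, 5, 6, 8, 9, 10, 12, 15, 18, 20, 24, 30, 36, 40, 45, 60, 72, 90, 120, 180, 360.
Compute 89^d (mod 403) for the divisors d until we hit 1:
89^1 ≡ 89
89^2 ≡ 264
89^3 ≡ 122
89^4 ≡ 380
89^5 ≡ 371
89^6 ≡ 376
89^8 ≡ 126
89^9 ≡ 333
89^10 ≡ 218
89^12 ≡ 326
89^15 ≡ 278
89^18 ≡ 64
89^20 ≡ 373
89^24 ≡ 287
89^30 ≡ 311
89^36 ≡ 66
89^40 ≡ 94
89^45 ≡ 216
89^60 ≡ 1
The smallest such exponent is 60, so the order of 89 is 60.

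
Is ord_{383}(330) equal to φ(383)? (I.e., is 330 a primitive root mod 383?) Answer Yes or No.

φ(383) = 383 − 1 = 382 = 2 · 191.
330 is a primitive root mod 383 iff 330^(φ(383)/q) ≢ 1 for every prime q | φ(383), i.e. q ∈ {2, 191}.
330^191 ≡ 1 (mod 383)  [q = 2: ≡ 1 ✗]
330^2 ≡ 128 (mod 383)  [q = 191: ≢ 1 ✓]
330^191 ≡ 1 shows ord(330) | 191, strictly less than φ(383); not a primitive root.

No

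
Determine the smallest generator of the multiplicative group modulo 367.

φ(367) = 367 − 1 = 366 = 2 · 3 · 61.
Test candidates g = 2, 3, … against the prime factors q ∈ {2, 3, 61} of φ(367): g is a generator iff g^(366/q) ≢ 1 for every such q.
g = 2: 2^183 ≡ 1 — hits 1, so not a primitive root.
g = 3: 3^183 ≡ 366; 3^122 ≡ 1 — hits 1, so not a primitive root.
g = 4: 4^183 ≡ 1 — hits 1, so not a primitive root.
g = 5: 5^183 ≡ 366; 5^122 ≡ 1 — hits 1, so not a primitive root.
g = 6: 6^183 ≡ 366; 6^122 ≡ 283; 6^6 ≡ 47 — none is 1, so 6 is a primitive root.
The smallest primitive root modulo 367 is 6.

6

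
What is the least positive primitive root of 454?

5

φ(454) = φ(2)·φ(227) = 1·226 = 226 = 2 · 113.
g is a primitive root iff g^(226/q) ≢ 1 (mod 454) for each prime q ∈ {2, 113}.
g = 2: gcd(2, 454) = 2 > 1, not a unit — skip.
g = 3: 3^113 ≡ 1 — hits 1, so not a primitive root.
g = 4: gcd(4, 454) = 2 > 1, not a unit — skip.
g = 5: 5^113 ≡ 453; 5^2 ≡ 25 — none is 1, so 5 is a primitive root.
Hence the least primitive root of 454 is 5.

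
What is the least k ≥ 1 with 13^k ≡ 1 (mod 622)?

Since 13 ∈ (Z/622Z)^×, its order divides φ(622) = φ(2)·φ(311) = 1·310 = 310 = 2 · 5 · 31.
Divisors of 310: 1, 2, 5, 10, 31, 62, 155, 310.
Test each divisor d:
13^1 ≡ 13 (mod 622)
13^2 ≡ 169 (mod 622)
13^5 ≡ 581 (mod 622)
13^10 ≡ 437 (mod 622)
13^31 ≡ 1 (mod 622) ✓
Hence ord(13) = 31.

31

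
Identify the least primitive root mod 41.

6

φ(41) = 41 − 1 = 40 = 2^3 · 5.
g is a primitive root iff g^(40/q) ≢ 1 (mod 41) for each prime q ∈ {2, 5}.
g = 2: 2^20 ≡ 1 — hits 1, so not a primitive root.
g = 3: 3^20 ≡ 40; 3^8 ≡ 1 — hits 1, so not a primitive root.
g = 4: 4^20 ≡ 1 — hits 1, so not a primitive root.
g = 5: 5^20 ≡ 1 — hits 1, so not a primitive root.
g = 6: 6^20 ≡ 40; 6^8 ≡ 10 — none is 1, so 6 is a primitive root.
Hence the least primitive root of 41 is 6.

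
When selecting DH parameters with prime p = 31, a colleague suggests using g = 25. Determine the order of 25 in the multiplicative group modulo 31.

3

Since 25 ∈ (Z/31Z)^×, its order divides φ(31) = 31 − 1 = 30 = 2 · 3 · 5.
Divisors of 30: 1, 2, 3, 5, 6, 10, 15, 30.
Evaluate successive powers at the divisors of 30:
25^1 ≡ 25
25^2 ≡ 5
25^3 ≡ 1
The smallest such exponent is 3, so the order of 25 is 3.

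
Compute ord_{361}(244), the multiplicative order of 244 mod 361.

ord(244) | φ(361) = φ(19^2) = 19·(19−1) = 342 = 2 · 3^2 · 19.
Divisors of 342: 1, 2, 3, 6, 9, 18, 19, 38, 57, 114, 171, 342.
Test each divisor d:
244^1 ≡ 244 (mod 361)
244^2 ≡ 332 (mod 361)
244^3 ≡ 144 (mod 361)
244^6 ≡ 159 (mod 361)
244^9 ≡ 153 (mod 361)
244^18 ≡ 305 (mod 361)
244^19 ≡ 54 (mod 361)
244^38 ≡ 28 (mod 361)
244^57 ≡ 68 (mod 361)
244^114 ≡ 292 (mod 361)
244^171 ≡ 1 (mod 361) ✓
Hence ord(244) = 171.

171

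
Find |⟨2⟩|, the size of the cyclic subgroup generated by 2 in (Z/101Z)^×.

100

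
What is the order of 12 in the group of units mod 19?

6

By Lagrange's theorem, ord_19(12) divides φ(19) = 19 − 1 = 18 = 2 · 3^2.
Divisors of 18: 1, 2, 3, 6, 9, 18.
Check 12^d mod 19 for each divisor in increasing order:
12^1 ≡ 12 (mod 19)
12^2 ≡ 11 (mod 19)
12^3 ≡ 18 (mod 19)
12^6 ≡ 1 (mod 19) ✓
Hence ord(12) = 6.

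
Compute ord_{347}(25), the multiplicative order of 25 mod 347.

173

The order of 25 must divide φ(347) = 347 − 1 = 346 = 2 · 173.
Divisors of 346: 1, 2, 173, 346.
Test each divisor d:
25^1 ≡ 25
25^2 ≡ 278
25^173 ≡ 1
Therefore the multiplicative order of 25 modulo 347 is 173.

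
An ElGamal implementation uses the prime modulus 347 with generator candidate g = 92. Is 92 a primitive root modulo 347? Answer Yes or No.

φ(347) = 347 − 1 = 346 = 2 · 173.
It suffices to check that the order of 92 is not a proper divisor of 346: compute 92^(346/q) for q ∈ {2, 173}.
92^173 ≡ 346 (mod 347)  [q = 2: ≢ 1 ✓]
92^2 ≡ 136 (mod 347)  [q = 173: ≢ 1 ✓]
None equal 1, so ord_347(92) = 346: 92 is a primitive root.

Yes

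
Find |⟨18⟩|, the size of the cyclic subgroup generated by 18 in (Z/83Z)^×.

82

ord(18) | φ(83) = 83 − 1 = 82 = 2 · 41.
Divisors of 82: 1, 2, 41, 82.
Test each divisor d:
18^1 ≡ 18 (mod 83)
18^2 ≡ 75 (mod 83)
18^41 ≡ 82 (mod 83)
18^82 ≡ 1 (mod 83) ✓
So ord_83(18) = 82.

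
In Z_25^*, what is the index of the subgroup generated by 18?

5

ord(18) | φ(25) = φ(5^2) = 5·(5−1) = 20 = 2^2 · 5.
Divisors of 20: 1, 2, 4, 5, 10, 20.
Check 18^d mod 25 for each divisor in increasing order:
18^1 ≡ 18 (mod 25)
18^2 ≡ 24 (mod 25)
18^4 ≡ 1 (mod 25) ✓
So ord_25(18) = 4, hence |⟨18⟩| = 4.
[(Z/25Z)^× : ⟨18⟩] = 20/4 = 5.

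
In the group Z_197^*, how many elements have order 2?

φ(197) = 197 − 1 = 196 = 2^2 · 7^2.
In a cyclic group of order 196, there are φ(d) elements of order d for each divisor d of 196, and zero for non-divisors.
2 | 196, and φ(2) = 2 − 1 = 1.

1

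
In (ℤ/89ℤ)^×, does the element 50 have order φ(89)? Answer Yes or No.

No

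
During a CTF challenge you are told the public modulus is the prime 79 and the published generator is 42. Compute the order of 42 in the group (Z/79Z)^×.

39

ord(42) | φ(79) = 79 − 1 = 78 = 2 · 3 · 13.
Divisors of 78: 1, 2, 3, 6, 13, 26, 39, 78.
Check 42^d mod 79 for each divisor in increasing order:
42^1 ≡ 42 (mod 79)
42^2 ≡ 26 (mod 79)
42^3 ≡ 65 (mod 79)
42^6 ≡ 38 (mod 79)
42^13 ≡ 55 (mod 79)
42^26 ≡ 23 (mod 79)
42^39 ≡ 1 (mod 79) ✓
Therefore the multiplicative order of 42 modulo 79 is 39.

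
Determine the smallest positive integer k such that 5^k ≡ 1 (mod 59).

29

The order of 5 must divide φ(59) = 59 − 1 = 58 = 2 · 29.
Divisors of 58: 1, 2, 29, 58.
Check 5^d mod 59 for each divisor in increasing order:
5^1 ≡ 5
5^2 ≡ 25
5^29 ≡ 1
The smallest such exponent is 29, so the order of 5 is 29.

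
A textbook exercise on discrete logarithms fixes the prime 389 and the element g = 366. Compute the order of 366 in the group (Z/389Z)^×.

388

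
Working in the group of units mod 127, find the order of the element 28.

18

ord(28) | φ(127) = 127 − 1 = 126 = 2 · 3^2 · 7.
Divisors of 126: 1, 2, 3, 6, 7, 9, 14, 18, 21, 42, 63, 126.
Check 28^d mod 127 for each divisor in increasing order:
28^1 ≡ 28 (mod 127)
28^2 ≡ 22 (mod 127)
28^3 ≡ 108 (mod 127)
28^6 ≡ 107 (mod 127)
28^7 ≡ 75 (mod 127)
28^9 ≡ 126 (mod 127)
28^14 ≡ 37 (mod 127)
28^18 ≡ 1 (mod 127) ✓
So ord_127(28) = 18.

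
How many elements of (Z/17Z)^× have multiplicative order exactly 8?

φ(17) = 17 − 1 = 16 = 2^4.
In a cyclic group of order 16, there are φ(d) elements of order d for each divisor d of 16, and zero for non-divisors.
8 = 2^3 divides 16, and φ(8) = 4.

4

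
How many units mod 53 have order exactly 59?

φ(53) = 53 − 1 = 52 = 2^2 · 13.
(Z/53Z)^× is cyclic (|G| = 52); a cyclic group of order m has exactly φ(d) elements of each order d | m, and none otherwise.
Since 59 ∤ 52, the count is 0.

0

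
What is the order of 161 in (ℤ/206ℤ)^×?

By Lagrange's theorem, ord_206(161) divides φ(206) = φ(2)·φ(103) = 1·102 = 102 = 2 · 3 · 17.
Divisors of 102: 1, 2, 3, 6, 17, 34, 51, 102.
Test each divisor d:
161^1 ≡ 161 (mod 206)
161^2 ≡ 171 (mod 206)
161^3 ≡ 133 (mod 206)
161^6 ≡ 179 (mod 206)
161^17 ≡ 149 (mod 206)
161^34 ≡ 159 (mod 206)
161^51 ≡ 1 (mod 206) ✓
The smallest such exponent is 51, so the order of 161 is 51.

51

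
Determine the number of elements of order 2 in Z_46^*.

1

φ(46) = φ(2)·φ(23) = 1·22 = 22 = 2 · 11.
In a cyclic group of order 22, there are φ(d) elements of order d for each divisor d of 22, and zero for non-divisors.
2 | 22, and φ(2) = 2 − 1 = 1.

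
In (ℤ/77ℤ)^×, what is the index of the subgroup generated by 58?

By Lagrange's theorem, ord_77(58) divides φ(77) = φ(7·11) = (7−1)·(11−1) = 6·10 = 60 = 2^2 · 3 · 5.
Divisors of 60: 1, 2, 3, 4, 5, 6, 10, 12, 15, 20, 30, 60.
Evaluate successive powers at the divisors of 60:
58^1 ≡ 58 (mod 77)
58^2 ≡ 53 (mod 77)
58^3 ≡ 71 (mod 77)
58^4 ≡ 37 (mod 77)
58^5 ≡ 67 (mod 77)
58^6 ≡ 36 (mod 77)
58^10 ≡ 23 (mod 77)
58^12 ≡ 64 (mod 77)
58^15 ≡ 1 (mod 77) ✓
Thus |⟨58⟩| = ord(58) = 15.
Index = |(Z/77Z)^×| / |⟨58⟩| = 60 / 15 = 4.

4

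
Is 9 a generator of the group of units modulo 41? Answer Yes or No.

No

φ(41) = 41 − 1 = 40 = 2^3 · 5.
An element g generates (Z/41Z)^× iff g^(40/q) ≢ 1 (mod 41) for each prime q ∈ {2, 5}.
9^20 ≡ 1 (mod 41)  [q = 2: ≡ 1 ✗]
9^8 ≡ 1 (mod 41)  [q = 5: ≡ 1 ✗]
The check at q = 2 fails, so 9 generates a proper subgroup.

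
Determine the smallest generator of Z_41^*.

6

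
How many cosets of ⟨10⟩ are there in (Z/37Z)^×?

12

The order of 10 must divide φ(37) = 37 − 1 = 36 = 2^2 · 3^2.
Divisors of 36: 1, 2, 3, 4, 6, 9, 12, 18, 36.
Evaluate successive powers at the divisors of 36:
10^1 ≡ 10 (mod 37)
10^2 ≡ 26 (mod 37)
10^3 ≡ 1 (mod 37) ✓
The order of 10 is 3, so the subgroup it generates has 3 elements.
The index is φ(37) / ord(10) = 36 / 3 = 12.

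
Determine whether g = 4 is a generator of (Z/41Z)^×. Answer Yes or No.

No

φ(41) = 41 − 1 = 40 = 2^3 · 5.
4 is a primitive root mod 41 iff 4^(φ(41)/q) ≢ 1 for every prime q | φ(41), i.e. q ∈ {2, 5}.
4^20 ≡ 1 (mod 41)  [q = 2: ≡ 1 ✗]
4^8 ≡ 18 (mod 41)  [q = 5: ≢ 1 ✓]
The check at q = 2 fails, so 4 generates a proper subgroup.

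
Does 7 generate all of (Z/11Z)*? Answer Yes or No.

φ(11) = 11 − 1 = 10 = 2 · 5.
Test 7^(10/q) mod 11 for each prime factor q of 10:
7^5 ≡ 10 (mod 11)  [q = 2: ≢ 1 ✓]
7^2 ≡ 5 (mod 11)  [q = 5: ≢ 1 ✓]
None equal 1, so ord_11(7) = 10: 7 is a primitive root.

Yes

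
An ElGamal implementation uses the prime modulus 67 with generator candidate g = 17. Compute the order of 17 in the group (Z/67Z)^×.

The order of 17 must divide φ(67) = 67 − 1 = 66 = 2 · 3 · 11.
Divisors of 66: 1, 2, 3, 6, 11, 22, 33, 66.
Check 17^d mod 67 for each divisor in increasing order:
17^1 ≡ 17
17^2 ≡ 21
17^3 ≡ 22
17^6 ≡ 15
17^11 ≡ 29
17^22 ≡ 37
17^33 ≡ 1
The smallest such exponent is 33, so the order of 17 is 33.

33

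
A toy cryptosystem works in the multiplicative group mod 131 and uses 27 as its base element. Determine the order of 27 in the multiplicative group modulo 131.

65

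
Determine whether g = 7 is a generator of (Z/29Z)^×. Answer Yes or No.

No

φ(29) = 29 − 1 = 28 = 2^2 · 7.
Test 7^(28/q) mod 29 for each prime factor q of 28:
7^14 ≡ 1 (mod 29)  [q = 2: ≡ 1 ✗]
7^4 ≡ 23 (mod 29)  [q = 7: ≢ 1 ✓]
The check at q = 2 fails, so 7 generates a proper subgroup.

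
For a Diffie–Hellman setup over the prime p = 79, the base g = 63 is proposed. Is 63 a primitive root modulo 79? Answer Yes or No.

Yes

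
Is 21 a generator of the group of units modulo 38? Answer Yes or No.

φ(38) = φ(2)·φ(19) = 1·18 = 18 = 2 · 3^2.
Test 21^(18/q) mod 38 for each prime factor q of 18:
21^9 ≡ 37 (mod 38)  [q = 2: ≢ 1 ✓]
21^6 ≡ 7 (mod 38)  [q = 3: ≢ 1 ✓]
All checks pass, so 21 has order 18 and is a primitive root modulo 38.

Yes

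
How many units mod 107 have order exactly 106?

φ(107) = 107 − 1 = 106 = 2 · 53.
Since (Z/107Z)^× is cyclic of order 106, the number of elements of order d is φ(d) when d | 106 and 0 otherwise.
106 = 2 · 53 divides 106, and φ(106) = 52.

52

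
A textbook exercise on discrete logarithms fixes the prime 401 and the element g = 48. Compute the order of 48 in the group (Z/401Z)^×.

ord(48) | φ(401) = 401 − 1 = 400 = 2^4 · 5^2.
Divisors of 400: 1, 2, 4, 5, 8, 10, 16, 20, 25, 40, 50, 80, 100, 200, 400.
Check 48^d mod 401 for each divisor in increasing order:
48^1 ≡ 48
48^2 ≡ 299
48^4 ≡ 379
48^5 ≡ 147
48^8 ≡ 83
48^10 ≡ 356
48^16 ≡ 72
48^20 ≡ 20
48^25 ≡ 133
48^40 ≡ 400
48^50 ≡ 45
48^80 ≡ 1
Hence ord(48) = 80.

80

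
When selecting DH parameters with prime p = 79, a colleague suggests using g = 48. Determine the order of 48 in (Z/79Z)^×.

78

Since 48 ∈ (Z/79Z)^×, its order divides φ(79) = 79 − 1 = 78 = 2 · 3 · 13.
Divisors of 78: 1, 2, 3, 6, 13, 26, 39, 78.
Evaluate successive powers at the divisors of 78:
48^1 ≡ 48
48^2 ≡ 13
48^3 ≡ 71
48^6 ≡ 64
48^13 ≡ 56
48^26 ≡ 55
48^39 ≡ 78
48^78 ≡ 1
Therefore the multiplicative order of 48 modulo 79 is 78.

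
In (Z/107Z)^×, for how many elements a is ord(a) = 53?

52

φ(107) = 107 − 1 = 106 = 2 · 53.
In a cyclic group of order 106, there are φ(d) elements of order d for each divisor d of 106, and zero for non-divisors.
53 | 106, and φ(53) = 53 − 1 = 52.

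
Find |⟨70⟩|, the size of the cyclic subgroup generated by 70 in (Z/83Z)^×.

41

ord(70) | φ(83) = 83 − 1 = 82 = 2 · 41.
Divisors of 82: 1, 2, 41, 82.
Compute 70^d (mod 83) for the divisors d until we hit 1:
70^1 ≡ 70 (mod 83)
70^2 ≡ 3 (mod 83)
70^41 ≡ 1 (mod 83) ✓
The smallest such exponent is 41, so the order of 70 is 41.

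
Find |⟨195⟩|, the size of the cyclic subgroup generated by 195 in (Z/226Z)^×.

ord(195) | φ(226) = φ(2)·φ(113) = 1·112 = 112 = 2^4 · 7.
Divisors of 112: 1, 2, 4, 7, 8, 14, 16, 28, 56, 112.
Compute 195^d (mod 226) for the divisors d until we hit 1:
195^1 ≡ 195 (mod 226)
195^2 ≡ 57 (mod 226)
195^4 ≡ 85 (mod 226)
195^7 ≡ 95 (mod 226)
195^8 ≡ 219 (mod 226)
195^14 ≡ 211 (mod 226)
195^16 ≡ 49 (mod 226)
195^28 ≡ 225 (mod 226)
195^56 ≡ 1 (mod 226) ✓
Therefore the multiplicative order of 195 modulo 226 is 56.

56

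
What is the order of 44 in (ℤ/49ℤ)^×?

21

Since 44 ∈ (Z/49Z)^×, its order divides φ(49) = φ(7^2) = 7·(7−1) = 42 = 2 · 3 · 7.
Divisors of 42: 1, 2, 3, 6, 7, 14, 21, 42.
Test each divisor d:
44^1 ≡ 44 (mod 49)
44^2 ≡ 25 (mod 49)
44^3 ≡ 22 (mod 49)
44^6 ≡ 43 (mod 49)
44^7 ≡ 30 (mod 49)
44^14 ≡ 18 (mod 49)
44^21 ≡ 1 (mod 49) ✓
Hence ord(44) = 21.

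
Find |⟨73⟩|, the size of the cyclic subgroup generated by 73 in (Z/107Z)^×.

106

The order of 73 must divide φ(107) = 107 − 1 = 106 = 2 · 53.
Divisors of 106: 1, 2, 53, 106.
Test each divisor d:
73^1 ≡ 73
73^2 ≡ 86
73^53 ≡ 106
73^106 ≡ 1
Therefore the multiplicative order of 73 modulo 107 is 106.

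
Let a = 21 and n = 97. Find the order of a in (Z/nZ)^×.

96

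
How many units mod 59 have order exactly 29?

φ(59) = 59 − 1 = 58 = 2 · 29.
(Z/59Z)^× is cyclic (|G| = 58); a cyclic group of order m has exactly φ(d) elements of each order d | m, and none otherwise.
29 | 58, and φ(29) = 29 − 1 = 28.

28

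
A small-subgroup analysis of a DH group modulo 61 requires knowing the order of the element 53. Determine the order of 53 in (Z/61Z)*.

ord(53) | φ(61) = 61 − 1 = 60 = 2^2 · 3 · 5.
Divisors of 60: 1, 2, 3, 4, 5, 6, 10, 12, 15, 20, 30, 60.
Test each divisor d:
53^1 ≡ 53 (mod 61)
53^2 ≡ 3 (mod 61)
53^3 ≡ 37 (mod 61)
53^4 ≡ 9 (mod 61)
53^5 ≡ 50 (mod 61)
53^6 ≡ 27 (mod 61)
53^10 ≡ 60 (mod 61)
53^12 ≡ 58 (mod 61)
53^15 ≡ 11 (mod 61)
53^20 ≡ 1 (mod 61) ✓
So ord_61(53) = 20.

20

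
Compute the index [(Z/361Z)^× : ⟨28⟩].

38

ord(28) | φ(361) = φ(19^2) = 19·(19−1) = 342 = 2 · 3^2 · 19.
Divisors of 342: 1, 2, 3, 6, 9, 18, 19, 38, 57, 114, 171, 342.
Compute 28^d (mod 361) for the divisors d until we hit 1:
28^1 ≡ 28 (mod 361)
28^2 ≡ 62 (mod 361)
28^3 ≡ 292 (mod 361)
28^6 ≡ 68 (mod 361)
28^9 ≡ 1 (mod 361) ✓
Thus |⟨28⟩| = ord(28) = 9.
Index = |(Z/361Z)^×| / |⟨28⟩| = 342 / 9 = 38.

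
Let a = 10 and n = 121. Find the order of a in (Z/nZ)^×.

ord(10) | φ(121) = φ(11^2) = 11·(11−1) = 110 = 2 · 5 · 11.
Divisors of 110: 1, 2, 5, 10, 11, 22, 55, 110.
Check 10^d mod 121 for each divisor in increasing order:
10^1 ≡ 10 (mod 121)
10^2 ≡ 100 (mod 121)
10^5 ≡ 54 (mod 121)
10^10 ≡ 12 (mod 121)
10^11 ≡ 120 (mod 121)
10^22 ≡ 1 (mod 121) ✓
The smallest such exponent is 22, so the order of 10 is 22.

22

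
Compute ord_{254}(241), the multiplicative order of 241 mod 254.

126

ord(241) | φ(254) = φ(2)·φ(127) = 1·126 = 126 = 2 · 3^2 · 7.
Divisors of 126: 1, 2, 3, 6, 7, 9, 14, 18, 21, 42, 63, 126.
Check 241^d mod 254 for each divisor in increasing order:
241^1 ≡ 241 (mod 254)
241^2 ≡ 169 (mod 254)
241^3 ≡ 89 (mod 254)
241^6 ≡ 47 (mod 254)
241^7 ≡ 151 (mod 254)
241^9 ≡ 119 (mod 254)
241^14 ≡ 195 (mod 254)
241^18 ≡ 191 (mod 254)
241^21 ≡ 235 (mod 254)
241^42 ≡ 107 (mod 254)
241^63 ≡ 253 (mod 254)
241^126 ≡ 1 (mod 254) ✓
So ord_254(241) = 126.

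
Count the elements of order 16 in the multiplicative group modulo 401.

8

φ(401) = 401 − 1 = 400 = 2^4 · 5^2.
(Z/401Z)^× is cyclic (|G| = 400); a cyclic group of order m has exactly φ(d) elements of each order d | m, and none otherwise.
16 = 2^4 divides 400, and φ(16) = 8.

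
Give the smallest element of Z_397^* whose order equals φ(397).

5

φ(397) = 397 − 1 = 396 = 2^2 · 3^2 · 11.
g is a primitive root iff g^(396/q) ≢ 1 (mod 397) for each prime q ∈ {2, 3, 11}.
g = 2: 2^198 ≡ 396; 2^132 ≡ 1 — hits 1, so not a primitive root.
g = 3: 3^198 ≡ 1 — hits 1, so not a primitive root.
g = 4: 4^198 ≡ 1 — hits 1, so not a primitive root.
g = 5: 5^198 ≡ 396; 5^132 ≡ 362; 5^36 ≡ 290 — none is 1, so 5 is a primitive root.
So 5 is the smallest generator of (Z/397Z)^×.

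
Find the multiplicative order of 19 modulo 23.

ord(19) | φ(23) = 23 − 1 = 22 = 2 · 11.
Divisors of 22: 1, 2, 11, 22.
Test each divisor d:
19^1 ≡ 19 (mod 23)
19^2 ≡ 16 (mod 23)
19^11 ≡ 22 (mod 23)
19^22 ≡ 1 (mod 23) ✓
So ord_23(19) = 22.

22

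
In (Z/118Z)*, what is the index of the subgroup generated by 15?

ord(15) | φ(118) = φ(2)·φ(59) = 1·58 = 58 = 2 · 29.
Divisors of 58: 1, 2, 29, 58.
Check 15^d mod 118 for each divisor in increasing order:
15^1 ≡ 15 (mod 118)
15^2 ≡ 107 (mod 118)
15^29 ≡ 1 (mod 118) ✓
Thus |⟨15⟩| = ord(15) = 29.
The index is φ(118) / ord(15) = 58 / 29 = 2.

2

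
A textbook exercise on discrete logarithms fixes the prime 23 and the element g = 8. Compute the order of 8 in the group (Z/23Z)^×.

11

The order of 8 must divide φ(23) = 23 − 1 = 22 = 2 · 11.
Divisors of 22: 1, 2, 11, 22.
Test each divisor d:
8^1 ≡ 8
8^2 ≡ 18
8^11 ≡ 1
Therefore the multiplicative order of 8 modulo 23 is 11.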